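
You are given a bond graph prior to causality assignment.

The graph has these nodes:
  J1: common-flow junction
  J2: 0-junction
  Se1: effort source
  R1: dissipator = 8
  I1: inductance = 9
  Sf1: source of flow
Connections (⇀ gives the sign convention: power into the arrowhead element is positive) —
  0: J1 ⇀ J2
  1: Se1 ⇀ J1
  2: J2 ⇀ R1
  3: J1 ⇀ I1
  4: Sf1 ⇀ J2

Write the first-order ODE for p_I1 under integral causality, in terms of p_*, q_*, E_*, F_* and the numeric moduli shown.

dp_I1/dt = E_Se1 - 8*F_Sf1 - 8*p_I1/9

#1 stroke at J1  (source Se1 imposes e)
#4 stroke at Sf1  (Sf1: flow source, stroke at near end)
#3 stroke at I1  (prefer integral on I1)
#0 stroke at J1  (J1: bond 3 brought flow, rest push out)
#2 stroke at J2  (J2 needs exactly one e-in)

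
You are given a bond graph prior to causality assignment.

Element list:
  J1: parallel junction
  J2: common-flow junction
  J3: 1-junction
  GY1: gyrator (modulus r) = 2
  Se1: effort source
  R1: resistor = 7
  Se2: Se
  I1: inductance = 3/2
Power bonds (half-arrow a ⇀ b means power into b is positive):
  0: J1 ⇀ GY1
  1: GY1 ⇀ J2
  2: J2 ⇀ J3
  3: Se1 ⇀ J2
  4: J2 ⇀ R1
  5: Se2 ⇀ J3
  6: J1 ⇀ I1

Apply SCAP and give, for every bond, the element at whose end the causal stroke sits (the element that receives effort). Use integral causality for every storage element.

β3 →J2  (Se1: effort source, stroke at far end)
β5 →J3  (Se2 (Se) sets effort on bond)
β2 →J2  (closing 1-jn rule on J3)
β6 →I1  (I1: I, integral causality)
β0 →J1  (only one effort-in slot at J1)
β1 →J2  (through GY1, causality inverts; strokes same side of GY1)
β4 →R1  (closing 1-jn rule on J2)

b0 →J1
b1 →J2
b2 →J2
b3 →J2
b4 →R1
b5 →J3
b6 →I1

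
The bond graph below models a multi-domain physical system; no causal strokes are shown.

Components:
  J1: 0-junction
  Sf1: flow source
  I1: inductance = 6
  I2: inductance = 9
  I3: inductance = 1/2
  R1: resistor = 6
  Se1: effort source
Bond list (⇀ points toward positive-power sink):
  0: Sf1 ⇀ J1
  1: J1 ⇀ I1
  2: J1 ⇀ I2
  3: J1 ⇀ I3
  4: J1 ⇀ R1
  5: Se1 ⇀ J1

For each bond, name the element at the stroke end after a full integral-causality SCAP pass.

#0 |Sf1  (Sf1 fixes flow; stroke at Sf1)
#5 |J1  (Se1 fixes effort; stroke away)
#1 |I1  (J1 effort already set via bond 5)
#2 |I2  (J1: bond 5 brought effort, rest push out)
#3 |I3  (0-jn J1 has e-setter on 5)
#4 |R1  (common-e at J1 fixed by 5)

β0 stroke→Sf1
β1 stroke→I1
β2 stroke→I2
β3 stroke→I3
β4 stroke→R1
β5 stroke→J1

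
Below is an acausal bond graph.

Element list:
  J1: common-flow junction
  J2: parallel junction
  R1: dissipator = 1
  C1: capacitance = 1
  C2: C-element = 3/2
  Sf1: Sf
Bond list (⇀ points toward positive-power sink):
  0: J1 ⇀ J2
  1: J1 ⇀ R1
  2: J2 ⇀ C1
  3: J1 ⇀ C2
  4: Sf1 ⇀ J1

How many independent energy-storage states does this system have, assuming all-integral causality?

2  (C1, C2 all integral)

#4 →Sf1  (Sf1 fixes flow; stroke at Sf1)
#0 →J1  (J1 flow already set via bond 4)
#1 →J1  (common-f at J1 fixed by 4)
#3 →J1  (common-f at J1 fixed by 4)
#2 →J2  (only one effort-in slot at J2)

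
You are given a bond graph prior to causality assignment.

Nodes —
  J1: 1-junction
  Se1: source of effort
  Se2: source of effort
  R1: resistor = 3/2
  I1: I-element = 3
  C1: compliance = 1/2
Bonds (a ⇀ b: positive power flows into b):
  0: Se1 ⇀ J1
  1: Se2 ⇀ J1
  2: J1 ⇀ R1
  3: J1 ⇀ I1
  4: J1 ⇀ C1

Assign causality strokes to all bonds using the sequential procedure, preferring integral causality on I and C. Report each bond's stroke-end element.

β0 stroke at J1
β1 stroke at J1
β2 stroke at J1
β3 stroke at I1
β4 stroke at J1

bond 0 |J1  (Se1 fixes effort; stroke away)
bond 1 |J1  (Se2 (Se) sets effort on bond)
bond 3 |I1  (I1 outputs flow p/I1)
bond 2 |J1  (common-f at J1 fixed by 3)
bond 4 |J1  (J1: bond 3 brought flow, rest push out)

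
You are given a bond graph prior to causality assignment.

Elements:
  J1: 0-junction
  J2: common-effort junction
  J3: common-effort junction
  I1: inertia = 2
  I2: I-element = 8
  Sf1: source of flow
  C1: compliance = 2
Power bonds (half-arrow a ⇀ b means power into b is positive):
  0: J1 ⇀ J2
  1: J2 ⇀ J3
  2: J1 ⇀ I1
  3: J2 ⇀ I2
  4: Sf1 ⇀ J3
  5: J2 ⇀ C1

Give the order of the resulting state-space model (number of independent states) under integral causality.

3  (C1, I1, I2 all integral)

b4 |Sf1  (Sf1: flow source, stroke at near end)
b1 |J3  (J3 needs exactly one e-in)
b2 |I1  (I1 outputs flow p/I1)
b0 |J1  (J1: last free bond brings effort in)
b3 |I2  (prefer integral on I2)
b5 |J2  (closing 0-jn rule on J2)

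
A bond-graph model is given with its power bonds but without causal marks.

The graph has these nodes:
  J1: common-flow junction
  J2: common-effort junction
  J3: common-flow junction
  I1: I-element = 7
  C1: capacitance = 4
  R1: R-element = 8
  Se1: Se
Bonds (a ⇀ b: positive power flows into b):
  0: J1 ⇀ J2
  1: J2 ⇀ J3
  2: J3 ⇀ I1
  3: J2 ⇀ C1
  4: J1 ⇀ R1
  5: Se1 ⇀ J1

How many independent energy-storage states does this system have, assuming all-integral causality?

b5 →J1  (Se1 fixes effort; stroke away)
b2 →I1  (I1 integral (f out))
b1 →J3  (common-f at J3 fixed by 2)
b3 →J2  (C1 outputs effort q/C1)
b0 →J1  (common-e at J2 fixed by 3)
b4 →R1  (only one flow-in slot at J1)

2  (C1, I1 all integral)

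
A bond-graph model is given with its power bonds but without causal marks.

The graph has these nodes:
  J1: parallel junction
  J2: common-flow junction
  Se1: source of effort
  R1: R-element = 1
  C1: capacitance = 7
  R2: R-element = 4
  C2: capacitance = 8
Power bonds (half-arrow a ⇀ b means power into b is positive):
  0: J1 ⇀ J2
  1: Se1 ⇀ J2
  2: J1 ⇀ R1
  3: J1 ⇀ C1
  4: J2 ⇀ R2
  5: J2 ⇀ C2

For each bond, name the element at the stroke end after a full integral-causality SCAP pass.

β0 stroke at J2
β1 stroke at J2
β2 stroke at R1
β3 stroke at J1
β4 stroke at R2
β5 stroke at J2

bond 1 stroke at J2  (Se1 fixes effort; stroke away)
bond 3 stroke at J1  (C1: C, integral causality)
bond 0 stroke at J2  (J1: bond 3 brought effort, rest push out)
bond 2 stroke at R1  (0-jn J1 has e-setter on 3)
bond 5 stroke at J2  (C2 integral (e out))
bond 4 stroke at R2  (J2: last free bond brings flow in)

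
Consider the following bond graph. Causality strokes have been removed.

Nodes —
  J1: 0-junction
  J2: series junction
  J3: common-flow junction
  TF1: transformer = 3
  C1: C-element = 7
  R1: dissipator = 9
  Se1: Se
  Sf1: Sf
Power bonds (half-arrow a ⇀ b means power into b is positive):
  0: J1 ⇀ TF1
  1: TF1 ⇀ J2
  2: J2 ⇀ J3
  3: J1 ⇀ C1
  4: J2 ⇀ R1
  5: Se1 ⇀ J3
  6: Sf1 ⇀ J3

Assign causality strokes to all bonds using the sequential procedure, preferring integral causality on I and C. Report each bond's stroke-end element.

#5 stroke→J3  (Se1 fixes effort; stroke away)
#6 stroke→Sf1  (Sf1: flow source, stroke at near end)
#2 stroke→J3  (1-jn J3 has f-setter on 6)
#1 stroke→J2  (common-f at J2 fixed by 2)
#4 stroke→J2  (1-jn J2 has f-setter on 2)
#0 stroke→TF1  (TF1: transformer flips bond 1)
#3 stroke→J1  (closing 0-jn rule on J1)

bond 0 →TF1
bond 1 →J2
bond 2 →J3
bond 3 →J1
bond 4 →J2
bond 5 →J3
bond 6 →Sf1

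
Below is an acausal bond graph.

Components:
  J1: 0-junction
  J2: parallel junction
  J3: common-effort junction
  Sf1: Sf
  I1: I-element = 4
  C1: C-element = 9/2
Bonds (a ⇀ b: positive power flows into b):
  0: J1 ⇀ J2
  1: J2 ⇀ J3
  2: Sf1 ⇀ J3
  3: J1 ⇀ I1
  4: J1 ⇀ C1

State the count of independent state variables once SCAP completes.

b2 →Sf1  (source Sf1 imposes f)
b1 →J3  (J3 needs exactly one e-in)
b0 →J2  (J2: last free bond brings effort in)
b3 →I1  (I1 outputs flow p/I1)
b4 →J1  (only one effort-in slot at J1)

2  (C1, I1 all integral)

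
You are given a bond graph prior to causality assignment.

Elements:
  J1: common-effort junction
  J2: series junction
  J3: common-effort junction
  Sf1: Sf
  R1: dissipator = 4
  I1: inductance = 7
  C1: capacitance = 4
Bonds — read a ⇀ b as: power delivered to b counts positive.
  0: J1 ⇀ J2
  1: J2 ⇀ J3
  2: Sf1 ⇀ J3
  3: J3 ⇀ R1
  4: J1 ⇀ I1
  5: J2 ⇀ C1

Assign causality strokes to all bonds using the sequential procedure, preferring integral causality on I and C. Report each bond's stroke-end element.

#2 |Sf1  (Sf1 fixes flow; stroke at Sf1)
#4 |I1  (I1: I, integral causality)
#0 |J1  (J1 needs exactly one e-in)
#1 |J2  (J2 flow already set via bond 0)
#5 |J2  (1-jn J2 has f-setter on 0)
#3 |J3  (J3 needs exactly one e-in)

β0 stroke at J1
β1 stroke at J2
β2 stroke at Sf1
β3 stroke at J3
β4 stroke at I1
β5 stroke at J2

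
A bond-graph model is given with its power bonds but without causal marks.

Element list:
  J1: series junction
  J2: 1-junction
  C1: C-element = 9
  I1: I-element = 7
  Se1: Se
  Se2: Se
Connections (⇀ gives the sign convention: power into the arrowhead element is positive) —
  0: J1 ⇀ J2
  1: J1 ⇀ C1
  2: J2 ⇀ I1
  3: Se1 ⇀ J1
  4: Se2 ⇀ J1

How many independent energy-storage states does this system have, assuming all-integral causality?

2  (C1, I1 all integral)

b3 |J1  (Se1: effort source, stroke at far end)
b4 |J1  (Se2 fixes effort; stroke away)
b1 |J1  (C1: C, integral causality)
b0 |J2  (J1 needs exactly one f-in)
b2 |I1  (closing 1-jn rule on J2)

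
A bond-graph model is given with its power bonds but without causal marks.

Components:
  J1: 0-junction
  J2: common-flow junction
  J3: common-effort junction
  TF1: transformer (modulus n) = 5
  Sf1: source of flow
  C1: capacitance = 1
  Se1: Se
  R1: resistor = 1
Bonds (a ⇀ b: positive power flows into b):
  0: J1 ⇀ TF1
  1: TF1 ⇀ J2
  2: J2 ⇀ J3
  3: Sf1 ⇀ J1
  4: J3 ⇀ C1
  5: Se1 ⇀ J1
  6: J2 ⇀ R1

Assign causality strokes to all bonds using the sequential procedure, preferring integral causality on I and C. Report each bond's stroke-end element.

b0 →TF1
b1 →J2
b2 →J2
b3 →Sf1
b4 →J3
b5 →J1
b6 →R1

bond 3 stroke→Sf1  (source Sf1 imposes f)
bond 5 stroke→J1  (Se1 fixes effort; stroke away)
bond 0 stroke→TF1  (0-jn J1 has e-setter on 5)
bond 1 stroke→J2  (TF1 one-in-one-out from 0)
bond 4 stroke→J3  (C1 outputs effort q/C1)
bond 2 stroke→J2  (common-e at J3 fixed by 4)
bond 6 stroke→R1  (J2: last free bond brings flow in)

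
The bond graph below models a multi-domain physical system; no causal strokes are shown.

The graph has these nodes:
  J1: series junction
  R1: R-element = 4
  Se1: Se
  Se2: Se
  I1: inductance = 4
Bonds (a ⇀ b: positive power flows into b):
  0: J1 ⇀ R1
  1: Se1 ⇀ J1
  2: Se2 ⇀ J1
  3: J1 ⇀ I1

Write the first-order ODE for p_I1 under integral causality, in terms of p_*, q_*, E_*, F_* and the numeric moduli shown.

dp_I1/dt = E_Se1 + E_Se2 - p_I1

β1 →J1  (Se1: effort source, stroke at far end)
β2 →J1  (Se2 fixes effort; stroke away)
β3 →I1  (I1 outputs flow p/I1)
β0 →J1  (J1: bond 3 brought flow, rest push out)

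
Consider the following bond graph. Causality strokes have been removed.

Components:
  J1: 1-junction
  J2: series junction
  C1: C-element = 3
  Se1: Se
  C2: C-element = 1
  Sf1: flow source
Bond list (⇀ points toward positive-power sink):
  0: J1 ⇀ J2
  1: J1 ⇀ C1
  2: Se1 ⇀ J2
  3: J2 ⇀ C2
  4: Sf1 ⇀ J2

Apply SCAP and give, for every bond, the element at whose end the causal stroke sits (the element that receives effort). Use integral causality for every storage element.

#0 stroke→J2
#1 stroke→J1
#2 stroke→J2
#3 stroke→J2
#4 stroke→Sf1

b2 stroke→J2  (source Se1 imposes e)
b4 stroke→Sf1  (Sf1 fixes flow; stroke at Sf1)
b0 stroke→J2  (J2 flow already set via bond 4)
b3 stroke→J2  (J2 flow already set via bond 4)
b1 stroke→J1  (J1 flow already set via bond 0)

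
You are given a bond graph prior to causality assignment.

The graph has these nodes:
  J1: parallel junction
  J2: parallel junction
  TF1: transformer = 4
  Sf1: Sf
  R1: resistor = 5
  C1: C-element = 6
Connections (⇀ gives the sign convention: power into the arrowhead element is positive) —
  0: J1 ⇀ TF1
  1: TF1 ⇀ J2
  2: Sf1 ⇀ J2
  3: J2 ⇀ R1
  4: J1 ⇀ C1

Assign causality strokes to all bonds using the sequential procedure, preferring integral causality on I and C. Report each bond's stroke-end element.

b0 |TF1
b1 |J2
b2 |Sf1
b3 |R1
b4 |J1

β2 stroke→Sf1  (Sf1 fixes flow; stroke at Sf1)
β4 stroke→J1  (prefer integral on C1)
β0 stroke→TF1  (J1 effort already set via bond 4)
β1 stroke→J2  (TF1 one-in-one-out from 0)
β3 stroke→R1  (J2: bond 1 brought effort, rest push out)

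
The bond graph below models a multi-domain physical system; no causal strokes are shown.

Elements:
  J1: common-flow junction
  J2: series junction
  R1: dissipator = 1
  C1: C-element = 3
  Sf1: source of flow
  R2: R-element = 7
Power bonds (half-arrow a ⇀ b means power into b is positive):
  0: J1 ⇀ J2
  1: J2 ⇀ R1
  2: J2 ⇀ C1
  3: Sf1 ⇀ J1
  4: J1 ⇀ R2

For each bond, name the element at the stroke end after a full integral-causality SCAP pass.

b0 stroke at J1
b1 stroke at J2
b2 stroke at J2
b3 stroke at Sf1
b4 stroke at J1

β3 →Sf1  (Sf1 (Sf) sets flow on bond)
β0 →J1  (J1 flow already set via bond 3)
β4 →J1  (1-jn J1 has f-setter on 3)
β1 →J2  (1-jn J2 has f-setter on 0)
β2 →J2  (1-jn J2 has f-setter on 0)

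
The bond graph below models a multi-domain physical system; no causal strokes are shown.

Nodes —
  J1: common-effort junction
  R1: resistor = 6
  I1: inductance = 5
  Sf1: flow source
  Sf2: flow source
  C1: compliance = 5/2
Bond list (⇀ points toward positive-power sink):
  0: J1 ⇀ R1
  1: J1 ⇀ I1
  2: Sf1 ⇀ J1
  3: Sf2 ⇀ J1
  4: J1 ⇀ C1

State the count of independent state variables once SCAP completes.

2  (C1, I1 all integral)

β2 stroke at Sf1  (Sf1 (Sf) sets flow on bond)
β3 stroke at Sf2  (Sf2 (Sf) sets flow on bond)
β1 stroke at I1  (I1: I, integral causality)
β4 stroke at J1  (prefer integral on C1)
β0 stroke at R1  (J1: bond 4 brought effort, rest push out)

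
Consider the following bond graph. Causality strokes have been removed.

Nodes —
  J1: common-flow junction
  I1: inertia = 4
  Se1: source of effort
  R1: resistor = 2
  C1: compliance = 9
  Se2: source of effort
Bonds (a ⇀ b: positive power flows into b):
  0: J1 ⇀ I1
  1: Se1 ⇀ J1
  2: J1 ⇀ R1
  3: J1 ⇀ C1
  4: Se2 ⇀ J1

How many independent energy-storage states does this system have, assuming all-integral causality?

2  (C1, I1 all integral)

#1 →J1  (source Se1 imposes e)
#4 →J1  (source Se2 imposes e)
#0 →I1  (I1 integral (f out))
#2 →J1  (1-jn J1 has f-setter on 0)
#3 →J1  (1-jn J1 has f-setter on 0)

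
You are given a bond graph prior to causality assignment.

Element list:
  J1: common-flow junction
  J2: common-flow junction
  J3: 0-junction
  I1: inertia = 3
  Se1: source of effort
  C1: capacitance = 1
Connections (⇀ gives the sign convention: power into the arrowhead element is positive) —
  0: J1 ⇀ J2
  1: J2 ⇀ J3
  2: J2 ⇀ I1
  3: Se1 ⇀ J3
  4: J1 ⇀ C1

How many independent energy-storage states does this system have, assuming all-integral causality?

2  (C1, I1 all integral)

b3 |J3  (source Se1 imposes e)
b1 |J2  (J3: bond 3 brought effort, rest push out)
b2 |I1  (I1 outputs flow p/I1)
b0 |J2  (J2 flow already set via bond 2)
b4 |J1  (1-jn J1 has f-setter on 0)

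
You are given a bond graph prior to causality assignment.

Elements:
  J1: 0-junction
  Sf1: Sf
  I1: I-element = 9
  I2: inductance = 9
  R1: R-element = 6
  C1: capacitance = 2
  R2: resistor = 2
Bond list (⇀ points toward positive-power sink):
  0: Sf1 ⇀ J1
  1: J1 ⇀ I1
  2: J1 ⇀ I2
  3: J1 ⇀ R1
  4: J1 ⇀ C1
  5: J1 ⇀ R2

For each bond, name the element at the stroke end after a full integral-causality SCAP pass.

#0 |Sf1  (source Sf1 imposes f)
#1 |I1  (I1: I, integral causality)
#2 |I2  (I2: I, integral causality)
#4 |J1  (prefer integral on C1)
#3 |R1  (0-jn J1 has e-setter on 4)
#5 |R2  (J1: bond 4 brought effort, rest push out)

bond 0 stroke at Sf1
bond 1 stroke at I1
bond 2 stroke at I2
bond 3 stroke at R1
bond 4 stroke at J1
bond 5 stroke at R2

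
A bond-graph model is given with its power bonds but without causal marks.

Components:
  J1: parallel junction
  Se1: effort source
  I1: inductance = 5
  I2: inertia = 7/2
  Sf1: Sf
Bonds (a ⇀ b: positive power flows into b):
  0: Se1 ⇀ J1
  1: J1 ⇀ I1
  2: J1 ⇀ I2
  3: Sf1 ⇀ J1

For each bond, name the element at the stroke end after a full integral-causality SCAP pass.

bond 0 |J1
bond 1 |I1
bond 2 |I2
bond 3 |Sf1

bond 0 stroke→J1  (Se1 fixes effort; stroke away)
bond 3 stroke→Sf1  (Sf1: flow source, stroke at near end)
bond 1 stroke→I1  (J1 effort already set via bond 0)
bond 2 stroke→I2  (common-e at J1 fixed by 0)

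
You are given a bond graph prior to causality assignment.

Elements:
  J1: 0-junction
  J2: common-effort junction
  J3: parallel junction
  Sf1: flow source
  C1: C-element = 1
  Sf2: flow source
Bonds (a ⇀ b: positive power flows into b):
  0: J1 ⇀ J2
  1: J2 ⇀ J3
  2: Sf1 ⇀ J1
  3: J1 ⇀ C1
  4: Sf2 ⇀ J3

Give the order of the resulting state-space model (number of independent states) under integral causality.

1  (C1 all integral)

bond 2 stroke→Sf1  (Sf1 fixes flow; stroke at Sf1)
bond 4 stroke→Sf2  (Sf2 fixes flow; stroke at Sf2)
bond 1 stroke→J3  (J3: last free bond brings effort in)
bond 0 stroke→J2  (closing 0-jn rule on J2)
bond 3 stroke→J1  (closing 0-jn rule on J1)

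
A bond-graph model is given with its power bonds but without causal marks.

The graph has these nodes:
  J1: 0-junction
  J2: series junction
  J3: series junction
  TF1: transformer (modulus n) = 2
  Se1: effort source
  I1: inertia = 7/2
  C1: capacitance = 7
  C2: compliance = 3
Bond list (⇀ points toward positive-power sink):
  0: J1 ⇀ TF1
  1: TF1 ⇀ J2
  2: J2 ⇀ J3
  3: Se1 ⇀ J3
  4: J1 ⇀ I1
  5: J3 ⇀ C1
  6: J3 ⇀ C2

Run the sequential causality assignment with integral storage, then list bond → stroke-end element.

β0 |J1
β1 |TF1
β2 |J2
β3 |J3
β4 |I1
β5 |J3
β6 |J3

bond 3 →J3  (Se1: effort source, stroke at far end)
bond 4 →I1  (I1: I, integral causality)
bond 0 →J1  (closing 0-jn rule on J1)
bond 1 →TF1  (TF1: transformer flips bond 0)
bond 2 →J2  (J2: bond 1 brought flow, rest push out)
bond 5 →J3  (1-jn J3 has f-setter on 2)
bond 6 →J3  (common-f at J3 fixed by 2)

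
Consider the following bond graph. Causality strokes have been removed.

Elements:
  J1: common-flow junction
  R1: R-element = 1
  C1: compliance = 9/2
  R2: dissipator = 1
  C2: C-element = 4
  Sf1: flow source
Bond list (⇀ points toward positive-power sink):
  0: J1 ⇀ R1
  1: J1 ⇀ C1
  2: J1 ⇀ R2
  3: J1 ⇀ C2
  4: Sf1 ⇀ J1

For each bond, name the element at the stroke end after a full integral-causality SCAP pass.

β4 stroke→Sf1  (Sf1 (Sf) sets flow on bond)
β0 stroke→J1  (J1 flow already set via bond 4)
β1 stroke→J1  (1-jn J1 has f-setter on 4)
β2 stroke→J1  (J1 flow already set via bond 4)
β3 stroke→J1  (common-f at J1 fixed by 4)

β0 stroke→J1
β1 stroke→J1
β2 stroke→J1
β3 stroke→J1
β4 stroke→Sf1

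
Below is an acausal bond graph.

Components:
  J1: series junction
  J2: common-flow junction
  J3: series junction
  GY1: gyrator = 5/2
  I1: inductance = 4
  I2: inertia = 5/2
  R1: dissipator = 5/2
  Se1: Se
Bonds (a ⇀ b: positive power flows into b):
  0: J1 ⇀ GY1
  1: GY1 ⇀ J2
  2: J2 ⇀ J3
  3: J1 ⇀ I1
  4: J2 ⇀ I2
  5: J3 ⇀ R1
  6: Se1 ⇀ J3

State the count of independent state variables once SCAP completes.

β6 stroke→J3  (Se1: effort source, stroke at far end)
β3 stroke→I1  (I1 outputs flow p/I1)
β0 stroke→J1  (1-jn J1 has f-setter on 3)
β1 stroke→J2  (GY GY1: same side as bond 0)
β4 stroke→I2  (I2: I, integral causality)
β2 stroke→J2  (common-f at J2 fixed by 4)
β5 stroke→J3  (J3: bond 2 brought flow, rest push out)

2  (I1, I2 all integral)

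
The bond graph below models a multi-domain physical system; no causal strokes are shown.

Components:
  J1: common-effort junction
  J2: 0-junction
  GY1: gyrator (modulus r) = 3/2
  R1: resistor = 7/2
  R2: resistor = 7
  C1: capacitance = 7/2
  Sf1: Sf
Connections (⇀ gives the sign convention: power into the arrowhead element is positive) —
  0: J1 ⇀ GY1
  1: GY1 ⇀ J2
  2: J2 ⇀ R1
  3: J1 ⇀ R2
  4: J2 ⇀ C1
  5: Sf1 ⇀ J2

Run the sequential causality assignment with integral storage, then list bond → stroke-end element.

bond 5 →Sf1  (Sf1 fixes flow; stroke at Sf1)
bond 4 →J2  (prefer integral on C1)
bond 1 →GY1  (common-e at J2 fixed by 4)
bond 2 →R1  (J2: bond 4 brought effort, rest push out)
bond 0 →GY1  (GY1 both-in/both-out from 1)
bond 3 →J1  (J1: last free bond brings effort in)

bond 0 |GY1
bond 1 |GY1
bond 2 |R1
bond 3 |J1
bond 4 |J2
bond 5 |Sf1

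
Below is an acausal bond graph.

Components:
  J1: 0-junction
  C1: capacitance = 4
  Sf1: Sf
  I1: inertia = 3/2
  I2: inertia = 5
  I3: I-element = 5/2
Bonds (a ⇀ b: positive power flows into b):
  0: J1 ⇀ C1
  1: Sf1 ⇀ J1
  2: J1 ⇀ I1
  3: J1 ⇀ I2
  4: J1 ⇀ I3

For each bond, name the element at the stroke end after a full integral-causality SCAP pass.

β0 →J1
β1 →Sf1
β2 →I1
β3 →I2
β4 →I3

β1 stroke→Sf1  (Sf1 (Sf) sets flow on bond)
β0 stroke→J1  (C1 integral (e out))
β2 stroke→I1  (0-jn J1 has e-setter on 0)
β3 stroke→I2  (0-jn J1 has e-setter on 0)
β4 stroke→I3  (0-jn J1 has e-setter on 0)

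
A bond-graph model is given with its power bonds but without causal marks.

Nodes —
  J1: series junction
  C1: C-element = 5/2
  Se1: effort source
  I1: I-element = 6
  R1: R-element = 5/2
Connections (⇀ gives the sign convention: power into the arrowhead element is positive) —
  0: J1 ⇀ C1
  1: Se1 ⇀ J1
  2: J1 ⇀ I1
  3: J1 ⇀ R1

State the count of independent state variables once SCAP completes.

b1 →J1  (source Se1 imposes e)
b0 →J1  (C1 outputs effort q/C1)
b2 →I1  (I1 integral (f out))
b3 →J1  (J1 flow already set via bond 2)

2  (C1, I1 all integral)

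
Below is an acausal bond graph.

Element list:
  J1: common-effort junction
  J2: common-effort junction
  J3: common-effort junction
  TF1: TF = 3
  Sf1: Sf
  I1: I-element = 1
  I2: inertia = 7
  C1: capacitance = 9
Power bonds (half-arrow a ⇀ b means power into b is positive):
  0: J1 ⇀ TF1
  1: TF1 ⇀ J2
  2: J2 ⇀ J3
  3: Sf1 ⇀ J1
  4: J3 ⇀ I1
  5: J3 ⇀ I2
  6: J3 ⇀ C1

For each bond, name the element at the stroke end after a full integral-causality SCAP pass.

#3 →Sf1  (Sf1 (Sf) sets flow on bond)
#0 →J1  (closing 0-jn rule on J1)
#1 →TF1  (through TF1, causality passes straight; one stroke at TF1)
#2 →J2  (only one effort-in slot at J2)
#4 →I1  (I1 outputs flow p/I1)
#5 →I2  (I2 integral (f out))
#6 →J3  (only one effort-in slot at J3)

b0 →J1
b1 →TF1
b2 →J2
b3 →Sf1
b4 →I1
b5 →I2
b6 →J3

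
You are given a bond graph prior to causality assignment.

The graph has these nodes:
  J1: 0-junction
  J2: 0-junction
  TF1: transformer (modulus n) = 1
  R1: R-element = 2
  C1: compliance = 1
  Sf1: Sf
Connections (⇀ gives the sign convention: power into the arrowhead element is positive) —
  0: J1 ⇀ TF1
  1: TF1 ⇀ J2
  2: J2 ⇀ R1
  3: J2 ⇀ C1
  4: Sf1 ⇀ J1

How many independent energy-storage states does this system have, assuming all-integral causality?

1  (C1 all integral)

bond 4 stroke at Sf1  (Sf1: flow source, stroke at near end)
bond 0 stroke at J1  (J1: last free bond brings effort in)
bond 1 stroke at TF1  (TF1: transformer flips bond 0)
bond 3 stroke at J2  (C1: C, integral causality)
bond 2 stroke at R1  (0-jn J2 has e-setter on 3)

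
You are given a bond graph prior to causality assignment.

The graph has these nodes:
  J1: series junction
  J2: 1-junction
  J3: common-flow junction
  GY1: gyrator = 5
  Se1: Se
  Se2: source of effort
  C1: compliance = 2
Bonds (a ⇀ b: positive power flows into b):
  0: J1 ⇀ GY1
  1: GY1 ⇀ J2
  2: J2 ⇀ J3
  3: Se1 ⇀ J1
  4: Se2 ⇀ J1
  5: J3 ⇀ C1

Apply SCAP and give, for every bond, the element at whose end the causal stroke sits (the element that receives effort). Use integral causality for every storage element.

β3 |J1  (Se1 fixes effort; stroke away)
β4 |J1  (source Se2 imposes e)
β0 |GY1  (only one flow-in slot at J1)
β1 |GY1  (through GY1, causality inverts; strokes same side of GY1)
β2 |J2  (common-f at J2 fixed by 1)
β5 |J3  (common-f at J3 fixed by 2)

#0 stroke at GY1
#1 stroke at GY1
#2 stroke at J2
#3 stroke at J1
#4 stroke at J1
#5 stroke at J3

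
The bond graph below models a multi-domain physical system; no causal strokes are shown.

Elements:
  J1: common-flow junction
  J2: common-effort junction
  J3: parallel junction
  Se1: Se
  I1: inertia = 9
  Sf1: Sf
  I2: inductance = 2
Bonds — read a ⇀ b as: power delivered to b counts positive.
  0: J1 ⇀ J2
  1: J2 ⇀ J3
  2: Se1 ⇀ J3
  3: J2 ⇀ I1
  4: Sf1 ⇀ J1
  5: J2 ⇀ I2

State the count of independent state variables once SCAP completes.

β2 stroke→J3  (source Se1 imposes e)
β4 stroke→Sf1  (Sf1 fixes flow; stroke at Sf1)
β0 stroke→J1  (J1: bond 4 brought flow, rest push out)
β1 stroke→J2  (common-e at J3 fixed by 2)
β3 stroke→I1  (J2 effort already set via bond 1)
β5 stroke→I2  (common-e at J2 fixed by 1)

2  (I1, I2 all integral)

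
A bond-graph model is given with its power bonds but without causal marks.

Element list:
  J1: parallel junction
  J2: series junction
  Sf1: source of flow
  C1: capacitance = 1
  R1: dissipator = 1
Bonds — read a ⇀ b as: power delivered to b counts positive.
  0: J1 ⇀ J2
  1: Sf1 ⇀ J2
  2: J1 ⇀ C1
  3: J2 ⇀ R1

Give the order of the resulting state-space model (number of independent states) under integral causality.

β1 stroke→Sf1  (Sf1 fixes flow; stroke at Sf1)
β0 stroke→J2  (1-jn J2 has f-setter on 1)
β3 stroke→J2  (common-f at J2 fixed by 1)
β2 stroke→J1  (J1 needs exactly one e-in)

1  (C1 all integral)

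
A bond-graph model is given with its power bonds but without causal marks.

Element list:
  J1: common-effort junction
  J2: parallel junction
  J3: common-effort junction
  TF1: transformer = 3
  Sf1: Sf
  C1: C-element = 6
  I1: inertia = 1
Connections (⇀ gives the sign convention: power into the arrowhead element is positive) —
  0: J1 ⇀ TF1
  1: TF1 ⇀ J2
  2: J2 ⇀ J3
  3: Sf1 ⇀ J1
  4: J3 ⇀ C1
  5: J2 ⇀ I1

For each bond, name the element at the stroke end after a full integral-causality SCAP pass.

β0 stroke→J1
β1 stroke→TF1
β2 stroke→J2
β3 stroke→Sf1
β4 stroke→J3
β5 stroke→I1

β3 |Sf1  (Sf1 (Sf) sets flow on bond)
β0 |J1  (J1 needs exactly one e-in)
β1 |TF1  (TF1 one-in-one-out from 0)
β4 |J3  (C1 outputs effort q/C1)
β2 |J2  (J3 effort already set via bond 4)
β5 |I1  (J2: bond 2 brought effort, rest push out)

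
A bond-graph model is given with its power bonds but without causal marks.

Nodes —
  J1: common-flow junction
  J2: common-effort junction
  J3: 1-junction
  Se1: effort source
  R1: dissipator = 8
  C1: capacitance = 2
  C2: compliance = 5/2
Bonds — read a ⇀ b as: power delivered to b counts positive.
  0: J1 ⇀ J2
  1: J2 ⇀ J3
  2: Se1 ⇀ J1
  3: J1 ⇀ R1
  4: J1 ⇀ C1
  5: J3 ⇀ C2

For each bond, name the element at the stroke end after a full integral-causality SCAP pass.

#0 |J1
#1 |J2
#2 |J1
#3 |R1
#4 |J1
#5 |J3

β2 →J1  (source Se1 imposes e)
β4 →J1  (C1 integral (e out))
β5 →J3  (C2 outputs effort q/C2)
β1 →J2  (closing 1-jn rule on J3)
β0 →J1  (0-jn J2 has e-setter on 1)
β3 →R1  (closing 1-jn rule on J1)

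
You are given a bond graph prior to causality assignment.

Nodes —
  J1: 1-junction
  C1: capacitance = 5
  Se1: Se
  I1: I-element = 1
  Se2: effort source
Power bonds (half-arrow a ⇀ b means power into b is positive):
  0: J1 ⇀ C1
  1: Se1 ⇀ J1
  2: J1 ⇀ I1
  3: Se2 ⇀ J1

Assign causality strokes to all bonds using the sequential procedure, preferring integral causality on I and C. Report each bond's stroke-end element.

b1 →J1  (Se1: effort source, stroke at far end)
b3 →J1  (Se2 fixes effort; stroke away)
b0 →J1  (prefer integral on C1)
b2 →I1  (closing 1-jn rule on J1)

β0 stroke at J1
β1 stroke at J1
β2 stroke at I1
β3 stroke at J1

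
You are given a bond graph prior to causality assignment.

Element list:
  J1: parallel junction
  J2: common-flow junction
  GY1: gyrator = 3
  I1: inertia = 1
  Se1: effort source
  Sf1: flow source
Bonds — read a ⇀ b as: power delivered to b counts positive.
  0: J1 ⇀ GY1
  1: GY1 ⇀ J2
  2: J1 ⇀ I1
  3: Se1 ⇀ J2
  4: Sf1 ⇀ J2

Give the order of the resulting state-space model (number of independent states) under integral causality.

1  (I1 all integral)

β3 stroke at J2  (Se1: effort source, stroke at far end)
β4 stroke at Sf1  (Sf1 (Sf) sets flow on bond)
β1 stroke at J2  (common-f at J2 fixed by 4)
β0 stroke at J1  (through GY1, causality inverts; strokes same side of GY1)
β2 stroke at I1  (0-jn J1 has e-setter on 0)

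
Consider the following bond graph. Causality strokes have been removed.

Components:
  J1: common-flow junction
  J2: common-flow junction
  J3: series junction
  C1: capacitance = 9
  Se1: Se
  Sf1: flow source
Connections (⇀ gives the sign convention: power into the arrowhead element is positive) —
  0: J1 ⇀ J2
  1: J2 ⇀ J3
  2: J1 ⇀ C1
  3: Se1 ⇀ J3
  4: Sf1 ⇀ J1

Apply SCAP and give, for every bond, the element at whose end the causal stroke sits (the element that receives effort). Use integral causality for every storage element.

#3 |J3  (Se1 (Se) sets effort on bond)
#4 |Sf1  (Sf1 (Sf) sets flow on bond)
#0 |J1  (1-jn J1 has f-setter on 4)
#2 |J1  (J1 flow already set via bond 4)
#1 |J2  (J2: bond 0 brought flow, rest push out)

#0 stroke→J1
#1 stroke→J2
#2 stroke→J1
#3 stroke→J3
#4 stroke→Sf1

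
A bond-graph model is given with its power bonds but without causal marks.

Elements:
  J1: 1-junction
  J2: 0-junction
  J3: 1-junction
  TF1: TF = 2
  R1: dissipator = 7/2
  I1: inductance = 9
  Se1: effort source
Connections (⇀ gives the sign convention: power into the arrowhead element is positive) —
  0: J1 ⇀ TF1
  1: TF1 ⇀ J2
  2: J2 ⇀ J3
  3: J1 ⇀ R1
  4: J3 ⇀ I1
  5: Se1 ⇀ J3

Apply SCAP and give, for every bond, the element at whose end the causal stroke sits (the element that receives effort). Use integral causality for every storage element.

b5 →J3  (Se1 fixes effort; stroke away)
b4 →I1  (prefer integral on I1)
b2 →J3  (1-jn J3 has f-setter on 4)
b1 →J2  (closing 0-jn rule on J2)
b0 →TF1  (TF1 one-in-one-out from 1)
b3 →J1  (common-f at J1 fixed by 0)

b0 |TF1
b1 |J2
b2 |J3
b3 |J1
b4 |I1
b5 |J3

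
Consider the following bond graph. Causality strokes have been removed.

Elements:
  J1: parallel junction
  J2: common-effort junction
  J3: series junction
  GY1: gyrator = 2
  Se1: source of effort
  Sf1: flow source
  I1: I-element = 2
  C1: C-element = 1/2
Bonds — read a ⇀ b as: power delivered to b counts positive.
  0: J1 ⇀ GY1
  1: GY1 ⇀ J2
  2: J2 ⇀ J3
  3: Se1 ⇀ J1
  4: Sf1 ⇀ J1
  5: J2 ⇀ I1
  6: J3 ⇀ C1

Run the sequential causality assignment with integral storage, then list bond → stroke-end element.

b0 |GY1
b1 |GY1
b2 |J2
b3 |J1
b4 |Sf1
b5 |I1
b6 |J3

#3 →J1  (Se1 (Se) sets effort on bond)
#4 →Sf1  (source Sf1 imposes f)
#0 →GY1  (J1: bond 3 brought effort, rest push out)
#1 →GY1  (through GY1, causality inverts; strokes same side of GY1)
#5 →I1  (I1: I, integral causality)
#2 →J2  (J2: last free bond brings effort in)
#6 →J3  (common-f at J3 fixed by 2)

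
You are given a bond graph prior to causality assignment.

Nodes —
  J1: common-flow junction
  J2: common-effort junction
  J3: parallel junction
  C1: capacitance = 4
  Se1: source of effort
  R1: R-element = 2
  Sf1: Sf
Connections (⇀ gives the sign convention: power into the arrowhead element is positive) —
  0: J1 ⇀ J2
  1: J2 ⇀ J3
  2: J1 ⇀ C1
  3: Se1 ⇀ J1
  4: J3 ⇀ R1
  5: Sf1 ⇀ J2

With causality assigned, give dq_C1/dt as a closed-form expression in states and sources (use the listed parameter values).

b3 |J1  (Se1: effort source, stroke at far end)
b5 |Sf1  (Sf1: flow source, stroke at near end)
b2 |J1  (prefer integral on C1)
b0 |J2  (closing 1-jn rule on J1)
b1 |J3  (common-e at J2 fixed by 0)
b4 |R1  (J3: bond 1 brought effort, rest push out)

dq_C1/dt = E_Se1/2 - F_Sf1 - q_C1/8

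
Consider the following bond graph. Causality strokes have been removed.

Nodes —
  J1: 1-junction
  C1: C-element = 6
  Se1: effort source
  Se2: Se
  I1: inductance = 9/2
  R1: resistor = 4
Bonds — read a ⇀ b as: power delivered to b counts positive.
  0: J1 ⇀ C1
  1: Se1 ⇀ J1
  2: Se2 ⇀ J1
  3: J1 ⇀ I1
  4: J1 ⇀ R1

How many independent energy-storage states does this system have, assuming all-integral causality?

b1 |J1  (Se1 (Se) sets effort on bond)
b2 |J1  (Se2: effort source, stroke at far end)
b0 |J1  (prefer integral on C1)
b3 |I1  (I1: I, integral causality)
b4 |J1  (J1: bond 3 brought flow, rest push out)

2  (C1, I1 all integral)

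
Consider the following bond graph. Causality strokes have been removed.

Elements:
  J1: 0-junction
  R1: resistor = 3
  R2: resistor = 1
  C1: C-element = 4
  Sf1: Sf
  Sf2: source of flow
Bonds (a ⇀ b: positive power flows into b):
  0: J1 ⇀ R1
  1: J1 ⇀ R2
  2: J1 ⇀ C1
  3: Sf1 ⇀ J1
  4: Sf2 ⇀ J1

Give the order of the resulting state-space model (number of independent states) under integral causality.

#3 stroke at Sf1  (Sf1: flow source, stroke at near end)
#4 stroke at Sf2  (Sf2 (Sf) sets flow on bond)
#2 stroke at J1  (prefer integral on C1)
#0 stroke at R1  (J1 effort already set via bond 2)
#1 stroke at R2  (0-jn J1 has e-setter on 2)

1  (C1 all integral)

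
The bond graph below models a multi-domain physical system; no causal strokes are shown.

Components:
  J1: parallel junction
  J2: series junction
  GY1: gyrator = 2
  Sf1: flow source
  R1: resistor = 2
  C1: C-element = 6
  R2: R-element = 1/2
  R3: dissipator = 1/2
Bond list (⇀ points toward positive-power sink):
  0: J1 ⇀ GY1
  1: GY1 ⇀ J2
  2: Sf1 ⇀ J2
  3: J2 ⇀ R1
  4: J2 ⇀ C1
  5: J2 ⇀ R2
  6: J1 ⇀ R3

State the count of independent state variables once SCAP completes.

1  (C1 all integral)

#2 |Sf1  (source Sf1 imposes f)
#1 |J2  (common-f at J2 fixed by 2)
#3 |J2  (J2: bond 2 brought flow, rest push out)
#4 |J2  (1-jn J2 has f-setter on 2)
#5 |J2  (1-jn J2 has f-setter on 2)
#0 |J1  (through GY1, causality inverts; strokes same side of GY1)
#6 |R3  (J1: bond 0 brought effort, rest push out)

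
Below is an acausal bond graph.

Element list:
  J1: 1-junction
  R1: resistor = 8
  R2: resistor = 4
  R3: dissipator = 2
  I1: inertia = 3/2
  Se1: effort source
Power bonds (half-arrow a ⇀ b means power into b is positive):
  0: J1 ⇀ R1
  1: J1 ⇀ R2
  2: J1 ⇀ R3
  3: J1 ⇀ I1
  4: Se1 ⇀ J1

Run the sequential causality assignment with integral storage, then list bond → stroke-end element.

b4 →J1  (Se1 fixes effort; stroke away)
b3 →I1  (I1: I, integral causality)
b0 →J1  (common-f at J1 fixed by 3)
b1 →J1  (common-f at J1 fixed by 3)
b2 →J1  (J1 flow already set via bond 3)

#0 →J1
#1 →J1
#2 →J1
#3 →I1
#4 →J1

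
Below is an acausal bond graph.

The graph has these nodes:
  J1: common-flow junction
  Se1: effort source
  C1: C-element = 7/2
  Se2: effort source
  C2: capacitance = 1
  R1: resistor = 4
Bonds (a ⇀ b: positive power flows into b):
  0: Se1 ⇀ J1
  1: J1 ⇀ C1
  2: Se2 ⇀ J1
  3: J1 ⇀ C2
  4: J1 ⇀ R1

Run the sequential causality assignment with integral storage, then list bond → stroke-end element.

bond 0 →J1
bond 1 →J1
bond 2 →J1
bond 3 →J1
bond 4 →R1

#0 stroke→J1  (source Se1 imposes e)
#2 stroke→J1  (Se2: effort source, stroke at far end)
#1 stroke→J1  (C1 integral (e out))
#3 stroke→J1  (prefer integral on C2)
#4 stroke→R1  (closing 1-jn rule on J1)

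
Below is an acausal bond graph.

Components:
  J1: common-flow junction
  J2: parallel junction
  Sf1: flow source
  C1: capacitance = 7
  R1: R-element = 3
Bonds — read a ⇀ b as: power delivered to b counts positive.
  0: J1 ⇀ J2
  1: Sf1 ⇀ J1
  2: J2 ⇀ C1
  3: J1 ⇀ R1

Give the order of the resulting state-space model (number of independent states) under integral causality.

1  (C1 all integral)

β1 →Sf1  (Sf1 (Sf) sets flow on bond)
β0 →J1  (common-f at J1 fixed by 1)
β3 →J1  (J1 flow already set via bond 1)
β2 →J2  (J2 needs exactly one e-in)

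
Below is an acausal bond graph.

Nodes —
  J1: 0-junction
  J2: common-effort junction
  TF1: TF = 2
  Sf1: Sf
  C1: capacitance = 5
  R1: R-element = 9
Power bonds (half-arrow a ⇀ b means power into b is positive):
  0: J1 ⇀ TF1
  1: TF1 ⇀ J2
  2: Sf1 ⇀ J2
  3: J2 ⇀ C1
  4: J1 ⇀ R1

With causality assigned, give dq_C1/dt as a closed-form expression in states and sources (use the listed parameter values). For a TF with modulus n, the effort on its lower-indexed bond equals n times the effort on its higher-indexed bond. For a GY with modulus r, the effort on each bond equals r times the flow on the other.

#2 |Sf1  (Sf1 (Sf) sets flow on bond)
#3 |J2  (C1 integral (e out))
#1 |TF1  (J2 effort already set via bond 3)
#0 |J1  (TF1 one-in-one-out from 1)
#4 |R1  (J1: bond 0 brought effort, rest push out)

dq_C1/dt = F_Sf1 - 4*q_C1/45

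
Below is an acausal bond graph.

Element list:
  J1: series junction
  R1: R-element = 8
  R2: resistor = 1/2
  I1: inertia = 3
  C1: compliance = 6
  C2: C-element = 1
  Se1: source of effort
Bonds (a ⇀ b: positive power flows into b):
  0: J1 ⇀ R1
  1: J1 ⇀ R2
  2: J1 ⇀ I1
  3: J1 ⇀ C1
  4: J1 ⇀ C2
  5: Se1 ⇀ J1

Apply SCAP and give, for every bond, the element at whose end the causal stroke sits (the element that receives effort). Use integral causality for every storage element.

β0 stroke at J1
β1 stroke at J1
β2 stroke at I1
β3 stroke at J1
β4 stroke at J1
β5 stroke at J1

β5 stroke at J1  (Se1 fixes effort; stroke away)
β2 stroke at I1  (I1 outputs flow p/I1)
β0 stroke at J1  (common-f at J1 fixed by 2)
β1 stroke at J1  (common-f at J1 fixed by 2)
β3 stroke at J1  (J1: bond 2 brought flow, rest push out)
β4 stroke at J1  (common-f at J1 fixed by 2)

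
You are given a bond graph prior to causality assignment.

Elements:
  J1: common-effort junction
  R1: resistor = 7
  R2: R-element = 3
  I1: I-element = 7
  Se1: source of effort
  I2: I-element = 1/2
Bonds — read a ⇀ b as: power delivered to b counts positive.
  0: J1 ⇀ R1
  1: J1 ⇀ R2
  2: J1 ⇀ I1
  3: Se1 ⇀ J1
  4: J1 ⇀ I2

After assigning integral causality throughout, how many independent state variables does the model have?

b3 →J1  (Se1: effort source, stroke at far end)
b0 →R1  (0-jn J1 has e-setter on 3)
b1 →R2  (common-e at J1 fixed by 3)
b2 →I1  (J1 effort already set via bond 3)
b4 →I2  (J1: bond 3 brought effort, rest push out)

2  (I1, I2 all integral)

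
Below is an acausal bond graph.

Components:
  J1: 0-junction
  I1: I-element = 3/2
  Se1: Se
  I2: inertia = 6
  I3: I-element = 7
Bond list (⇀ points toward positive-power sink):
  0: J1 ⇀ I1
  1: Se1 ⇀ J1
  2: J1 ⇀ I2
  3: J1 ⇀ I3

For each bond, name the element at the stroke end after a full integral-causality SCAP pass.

β0 stroke at I1
β1 stroke at J1
β2 stroke at I2
β3 stroke at I3

bond 1 stroke at J1  (source Se1 imposes e)
bond 0 stroke at I1  (J1 effort already set via bond 1)
bond 2 stroke at I2  (J1 effort already set via bond 1)
bond 3 stroke at I3  (common-e at J1 fixed by 1)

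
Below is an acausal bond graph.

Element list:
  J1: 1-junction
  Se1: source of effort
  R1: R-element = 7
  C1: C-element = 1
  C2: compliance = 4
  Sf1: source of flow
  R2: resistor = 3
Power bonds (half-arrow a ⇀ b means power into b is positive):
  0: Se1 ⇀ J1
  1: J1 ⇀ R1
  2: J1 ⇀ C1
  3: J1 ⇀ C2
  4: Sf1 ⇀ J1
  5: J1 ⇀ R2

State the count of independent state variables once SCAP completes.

2  (C1, C2 all integral)

b0 |J1  (source Se1 imposes e)
b4 |Sf1  (source Sf1 imposes f)
b1 |J1  (1-jn J1 has f-setter on 4)
b2 |J1  (J1: bond 4 brought flow, rest push out)
b3 |J1  (J1 flow already set via bond 4)
b5 |J1  (J1 flow already set via bond 4)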